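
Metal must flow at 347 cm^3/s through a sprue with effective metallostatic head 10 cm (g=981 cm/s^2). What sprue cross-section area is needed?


Formula: v = sqrt(2*g*h), A = Q/v
Velocity: v = sqrt(2 * 981 * 10) = sqrt(19620) = 140.0714 cm/s
Sprue area: A = Q / v = 347 / 140.0714 = 2.4773 cm^2

Answer: 2.4773 cm^2


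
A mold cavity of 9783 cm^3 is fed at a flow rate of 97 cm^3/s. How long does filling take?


Formula: t_fill = V_mold / Q_flow
t = 9783 cm^3 / 97 cm^3/s = 100.8557 s

Answer: 100.8557 s


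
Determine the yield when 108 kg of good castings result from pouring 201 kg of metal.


Formula: Casting Yield = (W_good / W_total) * 100
Yield = (108 kg / 201 kg) * 100 = 53.7313%


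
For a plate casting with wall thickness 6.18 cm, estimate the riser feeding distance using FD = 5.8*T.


Formula: FD = 5.8 * T  (riser feeding-distance rule)
FD = 5.8 * 6.18 cm = 35.8440 cm


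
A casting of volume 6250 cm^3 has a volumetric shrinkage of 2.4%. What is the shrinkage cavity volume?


Formula: V_shrink = V_casting * shrinkage_pct / 100
V_shrink = 6250 cm^3 * 2.4 / 100 = 150.0000 cm^3

Final answer: 150.0000 cm^3


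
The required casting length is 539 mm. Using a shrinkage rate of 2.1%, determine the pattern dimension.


Formula: L_pattern = L_casting * (1 + shrinkage_rate/100)
Shrinkage factor = 1 + 2.1/100 = 1.021
L_pattern = 539 mm * 1.021 = 550.3190 mm

Final answer: 550.3190 mm


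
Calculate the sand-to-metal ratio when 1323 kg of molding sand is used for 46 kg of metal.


Formula: Sand-to-Metal Ratio = W_sand / W_metal
Ratio = 1323 kg / 46 kg = 28.7609

Final answer: 28.7609


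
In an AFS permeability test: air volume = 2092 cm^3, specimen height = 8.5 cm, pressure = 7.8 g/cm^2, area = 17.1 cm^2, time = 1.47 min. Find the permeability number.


Formula: Permeability Number P = (V * H) / (p * A * t)
Numerator: V * H = 2092 * 8.5 = 17782.0
Denominator: p * A * t = 7.8 * 17.1 * 1.47 = 196.0686
P = 17782.0 / 196.0686 = 90.6927

Final answer: 90.6927


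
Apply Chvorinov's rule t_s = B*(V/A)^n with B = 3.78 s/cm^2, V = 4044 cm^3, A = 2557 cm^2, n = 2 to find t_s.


Formula: t_s = B * (V/A)^n  (Chvorinov's rule, n=2)
Modulus M = V/A = 4044/2557 = 1.581541 cm
M^2 = 1.581541^2 = 2.501272 cm^2
t_s = 3.78 * 2.501272 = 9.4548 s

Final answer: 9.4548 s


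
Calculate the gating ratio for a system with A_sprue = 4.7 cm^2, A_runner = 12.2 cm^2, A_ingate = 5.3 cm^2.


Sprue:Runner:Ingate = 1 : 12.2/4.7 : 5.3/4.7 = 1:2.60:1.13

1:2.60:1.13


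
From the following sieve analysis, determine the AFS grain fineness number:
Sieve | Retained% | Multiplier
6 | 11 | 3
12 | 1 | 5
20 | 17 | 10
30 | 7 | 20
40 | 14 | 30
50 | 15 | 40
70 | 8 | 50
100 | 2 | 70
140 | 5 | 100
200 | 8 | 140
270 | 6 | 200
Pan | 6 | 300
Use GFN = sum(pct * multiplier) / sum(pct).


Formula: GFN = sum(pct * multiplier) / sum(pct)
sum(pct * multiplier) = 6528
sum(pct) = 100
GFN = 6528 / 100 = 65.28

65.28


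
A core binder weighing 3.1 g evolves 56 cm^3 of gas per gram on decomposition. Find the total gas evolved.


Formula: V_gas = W_binder * gas_evolution_rate
V = 3.1 g * 56 cm^3/g = 173.6000 cm^3

Answer: 173.6000 cm^3


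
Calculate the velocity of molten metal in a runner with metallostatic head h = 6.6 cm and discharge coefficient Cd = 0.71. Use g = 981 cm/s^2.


Formula: v = Cd * sqrt(2 * g * h)  (Torricelli with discharge coefficient)
2*g*h = 2 * 981 * 6.6 = 12949.2 cm^2/s^2
sqrt(12949.2) = 113.79455 cm/s
v = 0.71 * 113.79455 = 80.7941 cm/s

Answer: 80.7941 cm/s


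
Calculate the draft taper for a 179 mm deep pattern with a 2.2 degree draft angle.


Formula: taper = depth * tan(draft_angle)
tan(2.2 deg) = 0.0384161
taper = 179 mm * 0.0384161 = 6.8765 mm

Final answer: 6.8765 mm


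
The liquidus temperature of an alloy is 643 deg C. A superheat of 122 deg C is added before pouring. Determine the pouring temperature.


Formula: T_pour = T_melt + Superheat
T_pour = 643 + 122 = 765 deg C

Answer: 765 deg C


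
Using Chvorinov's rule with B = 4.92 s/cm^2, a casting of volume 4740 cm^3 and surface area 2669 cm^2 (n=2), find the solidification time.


Formula: t_s = B * (V/A)^n  (Chvorinov's rule, n=2)
Modulus M = V/A = 4740/2669 = 1.775946 cm
M^2 = 1.775946^2 = 3.153984 cm^2
t_s = 4.92 * 3.153984 = 15.5176 s

Final answer: 15.5176 s


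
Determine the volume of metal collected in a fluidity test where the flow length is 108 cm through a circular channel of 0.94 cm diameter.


Formula: V = pi * (d/2)^2 * L  (cylinder volume)
Radius = 0.94/2 = 0.47 cm
V = pi * 0.47^2 * 108 = 74.9496 cm^3

Answer: 74.9496 cm^3


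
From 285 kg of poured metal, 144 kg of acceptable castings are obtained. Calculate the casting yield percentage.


Formula: Casting Yield = (W_good / W_total) * 100
Yield = (144 kg / 285 kg) * 100 = 50.5263%

Answer: 50.5263%


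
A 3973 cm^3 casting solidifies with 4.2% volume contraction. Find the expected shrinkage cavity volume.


Formula: V_shrink = V_casting * shrinkage_pct / 100
V_shrink = 3973 cm^3 * 4.2 / 100 = 166.8660 cm^3

Final answer: 166.8660 cm^3


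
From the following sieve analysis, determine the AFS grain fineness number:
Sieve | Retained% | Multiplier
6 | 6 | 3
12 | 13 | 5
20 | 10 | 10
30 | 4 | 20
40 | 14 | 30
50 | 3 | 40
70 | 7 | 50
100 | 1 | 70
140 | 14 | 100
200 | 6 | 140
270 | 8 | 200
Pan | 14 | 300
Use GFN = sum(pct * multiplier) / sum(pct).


Formula: GFN = sum(pct * multiplier) / sum(pct)
sum(pct * multiplier) = 9263
sum(pct) = 100
GFN = 9263 / 100 = 92.63

Answer: 92.63


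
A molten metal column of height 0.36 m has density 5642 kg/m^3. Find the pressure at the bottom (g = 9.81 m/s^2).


Formula: P = rho * g * h
rho * g = 5642 * 9.81 = 55348.02 N/m^3
P = 55348.02 * 0.36 = 19925.2872 Pa

Final answer: 19925.2872 Pa


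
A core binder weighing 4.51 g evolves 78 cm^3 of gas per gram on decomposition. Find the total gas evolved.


Formula: V_gas = W_binder * gas_evolution_rate
V = 4.51 g * 78 cm^3/g = 351.7800 cm^3


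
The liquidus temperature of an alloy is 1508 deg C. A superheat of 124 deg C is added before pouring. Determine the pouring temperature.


Formula: T_pour = T_melt + Superheat
T_pour = 1508 + 124 = 1632 deg C

Final answer: 1632 deg C


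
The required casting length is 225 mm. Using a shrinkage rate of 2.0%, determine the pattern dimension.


Formula: L_pattern = L_casting * (1 + shrinkage_rate/100)
Shrinkage factor = 1 + 2.0/100 = 1.02
L_pattern = 225 mm * 1.02 = 229.5000 mm

Final answer: 229.5000 mm


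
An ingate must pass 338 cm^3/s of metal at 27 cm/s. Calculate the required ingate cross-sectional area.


Formula: A_ingate = Q / v  (continuity equation)
A = 338 cm^3/s / 27 cm/s = 12.5185 cm^2

Final answer: 12.5185 cm^2


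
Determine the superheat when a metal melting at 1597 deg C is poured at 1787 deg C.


Formula: Superheat = T_pour - T_melt
Superheat = 1787 - 1597 = 190 deg C


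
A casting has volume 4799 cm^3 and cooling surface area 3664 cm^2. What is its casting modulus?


Formula: Casting Modulus M = V / A
M = 4799 cm^3 / 3664 cm^2 = 1.3098 cm


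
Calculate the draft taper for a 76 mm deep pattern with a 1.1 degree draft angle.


Formula: taper = depth * tan(draft_angle)
tan(1.1 deg) = 0.0192010
taper = 76 mm * 0.0192010 = 1.4593 mm

Answer: 1.4593 mm


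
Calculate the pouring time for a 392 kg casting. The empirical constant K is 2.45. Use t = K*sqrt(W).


Formula: t = K * sqrt(W)
sqrt(W) = sqrt(392) = 19.79899
t = 2.45 * 19.79899 = 48.5075 s

Final answer: 48.5075 s


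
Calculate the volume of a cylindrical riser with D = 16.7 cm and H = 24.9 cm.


Formula: V = pi * (D/2)^2 * H  (cylinder volume)
Radius = D/2 = 16.7/2 = 8.35 cm
V = pi * 8.35^2 * 24.9 = 5454.0884 cm^3

Answer: 5454.0884 cm^3


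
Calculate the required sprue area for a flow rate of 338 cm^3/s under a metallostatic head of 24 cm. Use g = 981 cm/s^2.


Formula: v = sqrt(2*g*h), A = Q/v
Velocity: v = sqrt(2 * 981 * 24) = sqrt(47088) = 216.9977 cm/s
Sprue area: A = Q / v = 338 / 216.9977 = 1.5576 cm^2

Final answer: 1.5576 cm^2


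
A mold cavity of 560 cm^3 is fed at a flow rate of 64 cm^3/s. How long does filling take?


Formula: t_fill = V_mold / Q_flow
t = 560 cm^3 / 64 cm^3/s = 8.7500 s

8.7500 s


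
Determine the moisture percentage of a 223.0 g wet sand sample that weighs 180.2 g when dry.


Formula: MC = (W_wet - W_dry) / W_wet * 100
Water mass = 223.0 - 180.2 = 42.8 g
MC = 42.8 / 223.0 * 100 = 19.1928%

Final answer: 19.1928%


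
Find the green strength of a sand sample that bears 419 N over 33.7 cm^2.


Formula: Compressive Strength = Force / Area
Strength = 419 N / 33.7 cm^2 = 12.4332 N/cm^2


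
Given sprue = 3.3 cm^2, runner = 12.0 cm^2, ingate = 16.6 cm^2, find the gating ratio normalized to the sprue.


Sprue:Runner:Ingate = 1 : 12.0/3.3 : 16.6/3.3 = 1:3.64:5.03


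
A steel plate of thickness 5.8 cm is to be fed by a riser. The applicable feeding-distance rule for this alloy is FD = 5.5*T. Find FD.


Formula: FD = 5.5 * T  (riser feeding-distance rule)
FD = 5.5 * 5.8 cm = 31.9000 cm

31.9000 cm


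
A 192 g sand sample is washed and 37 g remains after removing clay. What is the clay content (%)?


Formula: Clay% = (W_total - W_washed) / W_total * 100
Clay mass = 192 - 37 = 155 g
Clay% = 155 / 192 * 100 = 80.7292%


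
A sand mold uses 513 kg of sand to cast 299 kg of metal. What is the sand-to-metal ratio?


Formula: Sand-to-Metal Ratio = W_sand / W_metal
Ratio = 513 kg / 299 kg = 1.7157

Answer: 1.7157


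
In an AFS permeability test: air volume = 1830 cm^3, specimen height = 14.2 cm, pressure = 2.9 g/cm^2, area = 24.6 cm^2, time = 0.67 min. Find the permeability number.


Formula: Permeability Number P = (V * H) / (p * A * t)
Numerator: V * H = 1830 * 14.2 = 25986.0
Denominator: p * A * t = 2.9 * 24.6 * 0.67 = 47.7978
P = 25986.0 / 47.7978 = 543.6652


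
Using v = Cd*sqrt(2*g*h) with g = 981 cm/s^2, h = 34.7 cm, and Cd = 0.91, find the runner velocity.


Formula: v = Cd * sqrt(2 * g * h)  (Torricelli with discharge coefficient)
2*g*h = 2 * 981 * 34.7 = 68081.4 cm^2/s^2
sqrt(68081.4) = 260.92413 cm/s
v = 0.91 * 260.92413 = 237.4410 cm/s

237.4410 cm/s


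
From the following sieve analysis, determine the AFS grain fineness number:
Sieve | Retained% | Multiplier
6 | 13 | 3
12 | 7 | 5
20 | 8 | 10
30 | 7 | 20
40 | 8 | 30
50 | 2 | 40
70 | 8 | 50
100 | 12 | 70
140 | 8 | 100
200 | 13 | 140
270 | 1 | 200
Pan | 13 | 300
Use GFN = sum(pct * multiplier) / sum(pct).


Formula: GFN = sum(pct * multiplier) / sum(pct)
sum(pct * multiplier) = 8574
sum(pct) = 100
GFN = 8574 / 100 = 85.74

85.74


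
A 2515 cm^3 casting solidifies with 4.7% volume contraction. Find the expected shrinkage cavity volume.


Formula: V_shrink = V_casting * shrinkage_pct / 100
V_shrink = 2515 cm^3 * 4.7 / 100 = 118.2050 cm^3

Answer: 118.2050 cm^3


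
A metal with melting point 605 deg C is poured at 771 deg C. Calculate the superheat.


Formula: Superheat = T_pour - T_melt
Superheat = 771 - 605 = 166 deg C

Answer: 166 deg C


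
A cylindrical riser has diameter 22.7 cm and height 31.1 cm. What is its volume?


Formula: V = pi * (D/2)^2 * H  (cylinder volume)
Radius = D/2 = 22.7/2 = 11.35 cm
V = pi * 11.35^2 * 31.1 = 12586.4132 cm^3

Final answer: 12586.4132 cm^3


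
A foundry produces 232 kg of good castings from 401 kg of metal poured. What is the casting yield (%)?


Formula: Casting Yield = (W_good / W_total) * 100
Yield = (232 kg / 401 kg) * 100 = 57.8554%

57.8554%


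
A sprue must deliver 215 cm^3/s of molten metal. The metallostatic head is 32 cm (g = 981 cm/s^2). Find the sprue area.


Formula: v = sqrt(2*g*h), A = Q/v
Velocity: v = sqrt(2 * 981 * 32) = sqrt(62784) = 250.5674 cm/s
Sprue area: A = Q / v = 215 / 250.5674 = 0.8581 cm^2

0.8581 cm^2


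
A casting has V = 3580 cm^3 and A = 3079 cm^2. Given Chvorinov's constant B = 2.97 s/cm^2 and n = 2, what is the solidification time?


Formula: t_s = B * (V/A)^n  (Chvorinov's rule, n=2)
Modulus M = V/A = 3580/3079 = 1.162715 cm
M^2 = 1.162715^2 = 1.351906 cm^2
t_s = 2.97 * 1.351906 = 4.0152 s


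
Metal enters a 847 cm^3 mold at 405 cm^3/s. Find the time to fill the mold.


Formula: t_fill = V_mold / Q_flow
t = 847 cm^3 / 405 cm^3/s = 2.0914 s

2.0914 s


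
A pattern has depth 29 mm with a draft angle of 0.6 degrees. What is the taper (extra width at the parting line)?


Formula: taper = depth * tan(draft_angle)
tan(0.6 deg) = 0.0104724
taper = 29 mm * 0.0104724 = 0.3037 mm

Answer: 0.3037 mm


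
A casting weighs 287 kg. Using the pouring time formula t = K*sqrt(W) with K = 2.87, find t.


Formula: t = K * sqrt(W)
sqrt(W) = sqrt(287) = 16.94107
t = 2.87 * 16.94107 = 48.6209 s

Answer: 48.6209 s


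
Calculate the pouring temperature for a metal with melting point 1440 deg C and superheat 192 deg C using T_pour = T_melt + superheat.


Formula: T_pour = T_melt + Superheat
T_pour = 1440 + 192 = 1632 deg C

Final answer: 1632 deg C


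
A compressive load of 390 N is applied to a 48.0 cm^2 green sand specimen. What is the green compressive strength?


Formula: Compressive Strength = Force / Area
Strength = 390 N / 48.0 cm^2 = 8.1250 N/cm^2

Answer: 8.1250 N/cm^2


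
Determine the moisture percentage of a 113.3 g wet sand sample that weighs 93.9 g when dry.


Formula: MC = (W_wet - W_dry) / W_wet * 100
Water mass = 113.3 - 93.9 = 19.4 g
MC = 19.4 / 113.3 * 100 = 17.1227%

Final answer: 17.1227%


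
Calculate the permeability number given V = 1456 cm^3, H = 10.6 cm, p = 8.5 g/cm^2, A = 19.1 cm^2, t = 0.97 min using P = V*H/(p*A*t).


Formula: Permeability Number P = (V * H) / (p * A * t)
Numerator: V * H = 1456 * 10.6 = 15433.6
Denominator: p * A * t = 8.5 * 19.1 * 0.97 = 157.4795
P = 15433.6 / 157.4795 = 98.0039


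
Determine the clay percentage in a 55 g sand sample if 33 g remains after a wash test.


Formula: Clay% = (W_total - W_washed) / W_total * 100
Clay mass = 55 - 33 = 22 g
Clay% = 22 / 55 * 100 = 40.0000%

40.0000%


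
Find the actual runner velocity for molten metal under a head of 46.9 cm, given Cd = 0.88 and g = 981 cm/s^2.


Formula: v = Cd * sqrt(2 * g * h)  (Torricelli with discharge coefficient)
2*g*h = 2 * 981 * 46.9 = 92017.8 cm^2/s^2
sqrt(92017.8) = 303.34436 cm/s
v = 0.88 * 303.34436 = 266.9430 cm/s

266.9430 cm/s


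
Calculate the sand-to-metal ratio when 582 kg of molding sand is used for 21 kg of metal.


Formula: Sand-to-Metal Ratio = W_sand / W_metal
Ratio = 582 kg / 21 kg = 27.7143


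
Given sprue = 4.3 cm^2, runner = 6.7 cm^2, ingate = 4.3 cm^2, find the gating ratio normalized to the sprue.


Sprue:Runner:Ingate = 1 : 6.7/4.3 : 4.3/4.3 = 1:1.56:1.00


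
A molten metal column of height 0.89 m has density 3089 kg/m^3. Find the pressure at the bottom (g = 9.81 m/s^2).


Formula: P = rho * g * h
rho * g = 3089 * 9.81 = 30303.09 N/m^3
P = 30303.09 * 0.89 = 26969.7501 Pa

Final answer: 26969.7501 Pa


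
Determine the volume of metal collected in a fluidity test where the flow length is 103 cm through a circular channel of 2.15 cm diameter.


Formula: V = pi * (d/2)^2 * L  (cylinder volume)
Radius = 2.15/2 = 1.075 cm
V = pi * 1.075^2 * 103 = 373.9418 cm^3


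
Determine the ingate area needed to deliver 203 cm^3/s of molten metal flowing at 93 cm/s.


Formula: A_ingate = Q / v  (continuity equation)
A = 203 cm^3/s / 93 cm/s = 2.1828 cm^2


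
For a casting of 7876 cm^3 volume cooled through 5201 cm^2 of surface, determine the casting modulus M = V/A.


Formula: Casting Modulus M = V / A
M = 7876 cm^3 / 5201 cm^2 = 1.5143 cm

Answer: 1.5143 cm


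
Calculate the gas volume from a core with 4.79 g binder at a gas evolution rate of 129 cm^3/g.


Formula: V_gas = W_binder * gas_evolution_rate
V = 4.79 g * 129 cm^3/g = 617.9100 cm^3

Final answer: 617.9100 cm^3


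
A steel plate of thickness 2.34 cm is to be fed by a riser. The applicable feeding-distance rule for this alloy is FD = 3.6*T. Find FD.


Formula: FD = 3.6 * T  (riser feeding-distance rule)
FD = 3.6 * 2.34 cm = 8.4240 cm

8.4240 cm


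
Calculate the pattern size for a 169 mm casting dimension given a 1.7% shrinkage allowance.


Formula: L_pattern = L_casting * (1 + shrinkage_rate/100)
Shrinkage factor = 1 + 1.7/100 = 1.017
L_pattern = 169 mm * 1.017 = 171.8730 mm

Final answer: 171.8730 mm


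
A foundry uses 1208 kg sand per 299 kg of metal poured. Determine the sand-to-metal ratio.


Formula: Sand-to-Metal Ratio = W_sand / W_metal
Ratio = 1208 kg / 299 kg = 4.0401

Final answer: 4.0401


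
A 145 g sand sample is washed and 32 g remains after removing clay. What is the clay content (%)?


Formula: Clay% = (W_total - W_washed) / W_total * 100
Clay mass = 145 - 32 = 113 g
Clay% = 113 / 145 * 100 = 77.9310%

Answer: 77.9310%


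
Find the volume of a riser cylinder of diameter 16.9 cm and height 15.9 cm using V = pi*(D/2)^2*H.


Formula: V = pi * (D/2)^2 * H  (cylinder volume)
Radius = D/2 = 16.9/2 = 8.45 cm
V = pi * 8.45^2 * 15.9 = 3566.6494 cm^3

Answer: 3566.6494 cm^3


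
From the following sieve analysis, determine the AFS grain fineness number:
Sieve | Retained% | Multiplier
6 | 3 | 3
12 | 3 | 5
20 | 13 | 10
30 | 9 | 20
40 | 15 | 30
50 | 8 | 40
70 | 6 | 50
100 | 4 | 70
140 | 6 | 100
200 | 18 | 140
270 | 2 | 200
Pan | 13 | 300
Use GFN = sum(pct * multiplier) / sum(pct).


Formula: GFN = sum(pct * multiplier) / sum(pct)
sum(pct * multiplier) = 9104
sum(pct) = 100
GFN = 9104 / 100 = 91.04


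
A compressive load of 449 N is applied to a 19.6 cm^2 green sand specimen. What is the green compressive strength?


Formula: Compressive Strength = Force / Area
Strength = 449 N / 19.6 cm^2 = 22.9082 N/cm^2

22.9082 N/cm^2


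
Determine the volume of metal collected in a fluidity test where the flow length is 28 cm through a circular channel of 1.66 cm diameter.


Formula: V = pi * (d/2)^2 * L  (cylinder volume)
Radius = 1.66/2 = 0.83 cm
V = pi * 0.83^2 * 28 = 60.5988 cm^3

60.5988 cm^3


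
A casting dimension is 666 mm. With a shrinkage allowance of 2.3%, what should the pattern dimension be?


Formula: L_pattern = L_casting * (1 + shrinkage_rate/100)
Shrinkage factor = 1 + 2.3/100 = 1.023
L_pattern = 666 mm * 1.023 = 681.3180 mm

681.3180 mm


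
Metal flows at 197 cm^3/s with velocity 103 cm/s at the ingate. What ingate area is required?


Formula: A_ingate = Q / v  (continuity equation)
A = 197 cm^3/s / 103 cm/s = 1.9126 cm^2

Final answer: 1.9126 cm^2


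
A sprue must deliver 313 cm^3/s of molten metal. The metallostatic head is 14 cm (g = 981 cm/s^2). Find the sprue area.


Formula: v = sqrt(2*g*h), A = Q/v
Velocity: v = sqrt(2 * 981 * 14) = sqrt(27468) = 165.7347 cm/s
Sprue area: A = Q / v = 313 / 165.7347 = 1.8886 cm^2

Final answer: 1.8886 cm^2


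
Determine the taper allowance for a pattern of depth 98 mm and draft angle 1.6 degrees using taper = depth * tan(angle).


Formula: taper = depth * tan(draft_angle)
tan(1.6 deg) = 0.0279325
taper = 98 mm * 0.0279325 = 2.7374 mm


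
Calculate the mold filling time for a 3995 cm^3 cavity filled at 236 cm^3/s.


Formula: t_fill = V_mold / Q_flow
t = 3995 cm^3 / 236 cm^3/s = 16.9280 s


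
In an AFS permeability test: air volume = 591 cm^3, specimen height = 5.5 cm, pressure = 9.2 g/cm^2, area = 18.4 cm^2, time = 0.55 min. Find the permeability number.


Formula: Permeability Number P = (V * H) / (p * A * t)
Numerator: V * H = 591 * 5.5 = 3250.5
Denominator: p * A * t = 9.2 * 18.4 * 0.55 = 93.104
P = 3250.5 / 93.104 = 34.9126

Final answer: 34.9126


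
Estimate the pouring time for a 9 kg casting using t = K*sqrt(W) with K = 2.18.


Formula: t = K * sqrt(W)
sqrt(W) = sqrt(9) = 3.00000
t = 2.18 * 3.00000 = 6.5400 s

6.5400 s


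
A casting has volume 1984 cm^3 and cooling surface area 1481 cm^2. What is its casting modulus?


Formula: Casting Modulus M = V / A
M = 1984 cm^3 / 1481 cm^2 = 1.3396 cm

Answer: 1.3396 cm


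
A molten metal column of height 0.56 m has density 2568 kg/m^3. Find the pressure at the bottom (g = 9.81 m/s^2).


Formula: P = rho * g * h
rho * g = 2568 * 9.81 = 25192.08 N/m^3
P = 25192.08 * 0.56 = 14107.5648 Pa

Answer: 14107.5648 Pa


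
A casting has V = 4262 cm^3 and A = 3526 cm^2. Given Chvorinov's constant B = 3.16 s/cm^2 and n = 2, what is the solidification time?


Formula: t_s = B * (V/A)^n  (Chvorinov's rule, n=2)
Modulus M = V/A = 4262/3526 = 1.208735 cm
M^2 = 1.208735^2 = 1.461040 cm^2
t_s = 3.16 * 1.461040 = 4.6169 s


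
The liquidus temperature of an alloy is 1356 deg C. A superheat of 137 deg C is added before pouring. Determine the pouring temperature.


Formula: T_pour = T_melt + Superheat
T_pour = 1356 + 137 = 1493 deg C


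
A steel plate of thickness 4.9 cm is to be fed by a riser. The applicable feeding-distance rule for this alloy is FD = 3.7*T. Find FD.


Formula: FD = 3.7 * T  (riser feeding-distance rule)
FD = 3.7 * 4.9 cm = 18.1300 cm

Final answer: 18.1300 cm


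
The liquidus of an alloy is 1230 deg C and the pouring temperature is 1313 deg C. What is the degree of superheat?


Formula: Superheat = T_pour - T_melt
Superheat = 1313 - 1230 = 83 deg C

83 deg C


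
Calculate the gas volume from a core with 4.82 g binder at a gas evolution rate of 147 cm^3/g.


Formula: V_gas = W_binder * gas_evolution_rate
V = 4.82 g * 147 cm^3/g = 708.5400 cm^3

708.5400 cm^3


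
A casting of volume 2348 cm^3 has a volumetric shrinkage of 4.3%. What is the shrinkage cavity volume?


Formula: V_shrink = V_casting * shrinkage_pct / 100
V_shrink = 2348 cm^3 * 4.3 / 100 = 100.9640 cm^3

Answer: 100.9640 cm^3


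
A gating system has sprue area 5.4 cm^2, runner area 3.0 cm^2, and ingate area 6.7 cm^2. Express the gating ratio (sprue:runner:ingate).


Sprue:Runner:Ingate = 1 : 3.0/5.4 : 6.7/5.4 = 1:0.56:1.24

1:0.56:1.24


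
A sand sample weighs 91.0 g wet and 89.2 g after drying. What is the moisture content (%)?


Formula: MC = (W_wet - W_dry) / W_wet * 100
Water mass = 91.0 - 89.2 = 1.8 g
MC = 1.8 / 91.0 * 100 = 1.9780%

Answer: 1.9780%


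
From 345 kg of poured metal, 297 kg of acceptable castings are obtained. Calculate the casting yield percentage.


Formula: Casting Yield = (W_good / W_total) * 100
Yield = (297 kg / 345 kg) * 100 = 86.0870%

Final answer: 86.0870%


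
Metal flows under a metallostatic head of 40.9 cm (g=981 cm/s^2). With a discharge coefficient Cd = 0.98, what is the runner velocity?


Formula: v = Cd * sqrt(2 * g * h)  (Torricelli with discharge coefficient)
2*g*h = 2 * 981 * 40.9 = 80245.8 cm^2/s^2
sqrt(80245.8) = 283.27690 cm/s
v = 0.98 * 283.27690 = 277.6114 cm/s

Answer: 277.6114 cm/s


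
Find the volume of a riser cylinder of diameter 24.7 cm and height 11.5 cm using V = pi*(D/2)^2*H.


Formula: V = pi * (D/2)^2 * H  (cylinder volume)
Radius = D/2 = 24.7/2 = 12.35 cm
V = pi * 12.35^2 * 11.5 = 5510.3810 cm^3

Final answer: 5510.3810 cm^3


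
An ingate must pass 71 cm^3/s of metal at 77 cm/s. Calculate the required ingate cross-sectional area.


Formula: A_ingate = Q / v  (continuity equation)
A = 71 cm^3/s / 77 cm/s = 0.9221 cm^2


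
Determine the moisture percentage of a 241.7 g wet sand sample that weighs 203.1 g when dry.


Formula: MC = (W_wet - W_dry) / W_wet * 100
Water mass = 241.7 - 203.1 = 38.6 g
MC = 38.6 / 241.7 * 100 = 15.9702%

Answer: 15.9702%


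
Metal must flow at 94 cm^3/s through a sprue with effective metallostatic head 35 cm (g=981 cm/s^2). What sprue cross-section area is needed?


Formula: v = sqrt(2*g*h), A = Q/v
Velocity: v = sqrt(2 * 981 * 35) = sqrt(68670) = 262.0496 cm/s
Sprue area: A = Q / v = 94 / 262.0496 = 0.3587 cm^2

0.3587 cm^2


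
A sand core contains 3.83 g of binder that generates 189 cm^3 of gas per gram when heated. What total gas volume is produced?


Formula: V_gas = W_binder * gas_evolution_rate
V = 3.83 g * 189 cm^3/g = 723.8700 cm^3


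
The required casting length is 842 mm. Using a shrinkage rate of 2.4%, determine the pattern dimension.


Formula: L_pattern = L_casting * (1 + shrinkage_rate/100)
Shrinkage factor = 1 + 2.4/100 = 1.024
L_pattern = 842 mm * 1.024 = 862.2080 mm

Answer: 862.2080 mm


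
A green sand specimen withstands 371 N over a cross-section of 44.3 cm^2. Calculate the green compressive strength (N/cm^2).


Formula: Compressive Strength = Force / Area
Strength = 371 N / 44.3 cm^2 = 8.3747 N/cm^2

Final answer: 8.3747 N/cm^2


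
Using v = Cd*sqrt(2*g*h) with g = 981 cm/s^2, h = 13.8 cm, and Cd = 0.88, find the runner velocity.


Formula: v = Cd * sqrt(2 * g * h)  (Torricelli with discharge coefficient)
2*g*h = 2 * 981 * 13.8 = 27075.6 cm^2/s^2
sqrt(27075.6) = 164.54665 cm/s
v = 0.88 * 164.54665 = 144.8011 cm/s

Answer: 144.8011 cm/s


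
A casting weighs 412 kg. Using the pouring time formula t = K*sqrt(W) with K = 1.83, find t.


Formula: t = K * sqrt(W)
sqrt(W) = sqrt(412) = 20.29778
t = 1.83 * 20.29778 = 37.1449 s

37.1449 s


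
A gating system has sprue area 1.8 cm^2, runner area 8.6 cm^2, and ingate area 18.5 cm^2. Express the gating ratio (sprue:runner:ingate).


Sprue:Runner:Ingate = 1 : 8.6/1.8 : 18.5/1.8 = 1:4.78:10.28

Answer: 1:4.78:10.28


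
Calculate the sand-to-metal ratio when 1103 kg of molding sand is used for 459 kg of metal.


Formula: Sand-to-Metal Ratio = W_sand / W_metal
Ratio = 1103 kg / 459 kg = 2.4031

Answer: 2.4031


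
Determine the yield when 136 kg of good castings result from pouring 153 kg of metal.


Formula: Casting Yield = (W_good / W_total) * 100
Yield = (136 kg / 153 kg) * 100 = 88.8889%

Final answer: 88.8889%


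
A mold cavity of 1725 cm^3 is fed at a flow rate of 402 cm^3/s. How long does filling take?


Formula: t_fill = V_mold / Q_flow
t = 1725 cm^3 / 402 cm^3/s = 4.2910 s


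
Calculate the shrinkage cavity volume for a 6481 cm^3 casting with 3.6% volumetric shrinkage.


Formula: V_shrink = V_casting * shrinkage_pct / 100
V_shrink = 6481 cm^3 * 3.6 / 100 = 233.3160 cm^3

Final answer: 233.3160 cm^3


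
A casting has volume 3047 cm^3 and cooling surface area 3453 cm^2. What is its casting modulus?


Formula: Casting Modulus M = V / A
M = 3047 cm^3 / 3453 cm^2 = 0.8824 cm

Final answer: 0.8824 cm


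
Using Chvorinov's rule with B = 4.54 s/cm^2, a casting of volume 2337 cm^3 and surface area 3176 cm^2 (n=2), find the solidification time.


Formula: t_s = B * (V/A)^n  (Chvorinov's rule, n=2)
Modulus M = V/A = 2337/3176 = 0.735831 cm
M^2 = 0.735831^2 = 0.541447 cm^2
t_s = 4.54 * 0.541447 = 2.4582 s

2.4582 s


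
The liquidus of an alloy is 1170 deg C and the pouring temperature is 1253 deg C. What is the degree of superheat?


Formula: Superheat = T_pour - T_melt
Superheat = 1253 - 1170 = 83 deg C

Final answer: 83 deg C


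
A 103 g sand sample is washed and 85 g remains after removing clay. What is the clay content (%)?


Formula: Clay% = (W_total - W_washed) / W_total * 100
Clay mass = 103 - 85 = 18 g
Clay% = 18 / 103 * 100 = 17.4757%

Answer: 17.4757%


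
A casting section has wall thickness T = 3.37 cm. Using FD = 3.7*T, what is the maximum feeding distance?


Formula: FD = 3.7 * T  (riser feeding-distance rule)
FD = 3.7 * 3.37 cm = 12.4690 cm


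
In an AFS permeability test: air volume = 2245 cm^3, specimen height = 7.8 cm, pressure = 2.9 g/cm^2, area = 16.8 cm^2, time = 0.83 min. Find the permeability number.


Formula: Permeability Number P = (V * H) / (p * A * t)
Numerator: V * H = 2245 * 7.8 = 17511.0
Denominator: p * A * t = 2.9 * 16.8 * 0.83 = 40.4376
P = 17511.0 / 40.4376 = 433.0376

Answer: 433.0376


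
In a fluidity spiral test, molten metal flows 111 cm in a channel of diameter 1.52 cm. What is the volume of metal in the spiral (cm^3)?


Formula: V = pi * (d/2)^2 * L  (cylinder volume)
Radius = 1.52/2 = 0.76 cm
V = pi * 0.76^2 * 111 = 201.4188 cm^3

Answer: 201.4188 cm^3


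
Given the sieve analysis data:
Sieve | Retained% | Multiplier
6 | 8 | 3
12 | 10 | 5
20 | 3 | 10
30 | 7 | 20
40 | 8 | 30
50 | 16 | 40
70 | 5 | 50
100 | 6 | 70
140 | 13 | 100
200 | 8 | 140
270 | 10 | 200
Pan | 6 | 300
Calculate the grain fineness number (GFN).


Formula: GFN = sum(pct * multiplier) / sum(pct)
sum(pct * multiplier) = 8014
sum(pct) = 100
GFN = 8014 / 100 = 80.14


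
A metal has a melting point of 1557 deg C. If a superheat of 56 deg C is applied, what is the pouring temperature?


Formula: T_pour = T_melt + Superheat
T_pour = 1557 + 56 = 1613 deg C

1613 deg C


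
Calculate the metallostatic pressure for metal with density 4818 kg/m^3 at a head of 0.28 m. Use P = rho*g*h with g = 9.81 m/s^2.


Formula: P = rho * g * h
rho * g = 4818 * 9.81 = 47264.58 N/m^3
P = 47264.58 * 0.28 = 13234.0824 Pa

13234.0824 Pa


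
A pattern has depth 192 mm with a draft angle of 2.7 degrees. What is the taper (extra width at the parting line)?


Formula: taper = depth * tan(draft_angle)
tan(2.7 deg) = 0.0471588
taper = 192 mm * 0.0471588 = 9.0545 mm

Answer: 9.0545 mm


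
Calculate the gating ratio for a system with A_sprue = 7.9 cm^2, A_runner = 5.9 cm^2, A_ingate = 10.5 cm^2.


Sprue:Runner:Ingate = 1 : 5.9/7.9 : 10.5/7.9 = 1:0.75:1.33


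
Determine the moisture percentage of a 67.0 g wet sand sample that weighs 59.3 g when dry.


Formula: MC = (W_wet - W_dry) / W_wet * 100
Water mass = 67.0 - 59.3 = 7.7 g
MC = 7.7 / 67.0 * 100 = 11.4925%

11.4925%


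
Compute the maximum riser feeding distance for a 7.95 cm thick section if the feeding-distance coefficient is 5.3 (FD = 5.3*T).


Formula: FD = 5.3 * T  (riser feeding-distance rule)
FD = 5.3 * 7.95 cm = 42.1350 cm

42.1350 cm


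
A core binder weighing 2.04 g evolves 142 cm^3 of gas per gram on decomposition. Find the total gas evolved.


Formula: V_gas = W_binder * gas_evolution_rate
V = 2.04 g * 142 cm^3/g = 289.6800 cm^3

289.6800 cm^3


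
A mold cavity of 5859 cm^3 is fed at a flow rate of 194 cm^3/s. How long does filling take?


Formula: t_fill = V_mold / Q_flow
t = 5859 cm^3 / 194 cm^3/s = 30.2010 s

30.2010 s


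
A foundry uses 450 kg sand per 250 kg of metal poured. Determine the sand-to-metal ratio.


Formula: Sand-to-Metal Ratio = W_sand / W_metal
Ratio = 450 kg / 250 kg = 1.8000


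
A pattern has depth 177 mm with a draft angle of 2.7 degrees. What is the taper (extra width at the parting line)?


Formula: taper = depth * tan(draft_angle)
tan(2.7 deg) = 0.0471588
taper = 177 mm * 0.0471588 = 8.3471 mm

8.3471 mm


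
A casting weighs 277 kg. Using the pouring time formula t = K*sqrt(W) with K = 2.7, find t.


Formula: t = K * sqrt(W)
sqrt(W) = sqrt(277) = 16.64332
t = 2.7 * 16.64332 = 44.9370 s

Final answer: 44.9370 s


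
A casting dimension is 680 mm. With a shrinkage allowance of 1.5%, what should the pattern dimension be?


Formula: L_pattern = L_casting * (1 + shrinkage_rate/100)
Shrinkage factor = 1 + 1.5/100 = 1.015
L_pattern = 680 mm * 1.015 = 690.2000 mm

Final answer: 690.2000 mm


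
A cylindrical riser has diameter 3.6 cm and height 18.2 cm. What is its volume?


Formula: V = pi * (D/2)^2 * H  (cylinder volume)
Radius = D/2 = 3.6/2 = 1.8 cm
V = pi * 1.8^2 * 18.2 = 185.2534 cm^3


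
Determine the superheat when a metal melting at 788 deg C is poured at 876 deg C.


Formula: Superheat = T_pour - T_melt
Superheat = 876 - 788 = 88 deg C

88 deg C


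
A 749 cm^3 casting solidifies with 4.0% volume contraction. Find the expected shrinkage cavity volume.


Formula: V_shrink = V_casting * shrinkage_pct / 100
V_shrink = 749 cm^3 * 4.0 / 100 = 29.9600 cm^3

Answer: 29.9600 cm^3


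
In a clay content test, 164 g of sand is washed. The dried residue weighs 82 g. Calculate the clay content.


Formula: Clay% = (W_total - W_washed) / W_total * 100
Clay mass = 164 - 82 = 82 g
Clay% = 82 / 164 * 100 = 50.0000%

Answer: 50.0000%


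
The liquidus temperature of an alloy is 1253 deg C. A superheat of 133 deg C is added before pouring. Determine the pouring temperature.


Formula: T_pour = T_melt + Superheat
T_pour = 1253 + 133 = 1386 deg C

1386 deg C


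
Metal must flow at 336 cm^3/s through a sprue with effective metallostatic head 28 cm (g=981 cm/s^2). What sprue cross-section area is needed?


Formula: v = sqrt(2*g*h), A = Q/v
Velocity: v = sqrt(2 * 981 * 28) = sqrt(54936) = 234.3843 cm/s
Sprue area: A = Q / v = 336 / 234.3843 = 1.4335 cm^2

Answer: 1.4335 cm^2


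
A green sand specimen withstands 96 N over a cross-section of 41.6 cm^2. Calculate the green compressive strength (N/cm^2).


Formula: Compressive Strength = Force / Area
Strength = 96 N / 41.6 cm^2 = 2.3077 N/cm^2


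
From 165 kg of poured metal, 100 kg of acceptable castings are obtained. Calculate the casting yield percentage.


Formula: Casting Yield = (W_good / W_total) * 100
Yield = (100 kg / 165 kg) * 100 = 60.6061%


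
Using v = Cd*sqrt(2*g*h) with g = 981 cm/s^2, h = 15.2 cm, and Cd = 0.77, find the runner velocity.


Formula: v = Cd * sqrt(2 * g * h)  (Torricelli with discharge coefficient)
2*g*h = 2 * 981 * 15.2 = 29822.4 cm^2/s^2
sqrt(29822.4) = 172.69163 cm/s
v = 0.77 * 172.69163 = 132.9726 cm/s

Final answer: 132.9726 cm/s


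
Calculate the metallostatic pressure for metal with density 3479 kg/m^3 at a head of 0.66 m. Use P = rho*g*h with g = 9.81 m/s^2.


Formula: P = rho * g * h
rho * g = 3479 * 9.81 = 34128.99 N/m^3
P = 34128.99 * 0.66 = 22525.1334 Pa

Answer: 22525.1334 Pa


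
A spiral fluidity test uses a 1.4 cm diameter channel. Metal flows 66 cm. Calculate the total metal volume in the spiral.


Formula: V = pi * (d/2)^2 * L  (cylinder volume)
Radius = 1.4/2 = 0.7 cm
V = pi * 0.7^2 * 66 = 101.5991 cm^3

Final answer: 101.5991 cm^3


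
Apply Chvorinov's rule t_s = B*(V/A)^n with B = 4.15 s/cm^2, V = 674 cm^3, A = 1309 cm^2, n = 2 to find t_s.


Formula: t_s = B * (V/A)^n  (Chvorinov's rule, n=2)
Modulus M = V/A = 674/1309 = 0.514897 cm
M^2 = 0.514897^2 = 0.265119 cm^2
t_s = 4.15 * 0.265119 = 1.1002 s

Answer: 1.1002 s


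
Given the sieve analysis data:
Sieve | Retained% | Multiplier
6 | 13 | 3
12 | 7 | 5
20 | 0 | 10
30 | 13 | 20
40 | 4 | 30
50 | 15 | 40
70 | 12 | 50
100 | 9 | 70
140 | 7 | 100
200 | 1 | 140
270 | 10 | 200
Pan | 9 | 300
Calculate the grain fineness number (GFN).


Formula: GFN = sum(pct * multiplier) / sum(pct)
sum(pct * multiplier) = 7824
sum(pct) = 100
GFN = 7824 / 100 = 78.24

Answer: 78.24


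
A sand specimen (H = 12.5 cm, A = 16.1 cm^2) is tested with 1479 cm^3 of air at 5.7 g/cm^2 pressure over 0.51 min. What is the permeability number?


Formula: Permeability Number P = (V * H) / (p * A * t)
Numerator: V * H = 1479 * 12.5 = 18487.5
Denominator: p * A * t = 5.7 * 16.1 * 0.51 = 46.8027
P = 18487.5 / 46.8027 = 395.0093

Answer: 395.0093


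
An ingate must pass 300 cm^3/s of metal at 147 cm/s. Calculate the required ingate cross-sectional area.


Formula: A_ingate = Q / v  (continuity equation)
A = 300 cm^3/s / 147 cm/s = 2.0408 cm^2

Final answer: 2.0408 cm^2


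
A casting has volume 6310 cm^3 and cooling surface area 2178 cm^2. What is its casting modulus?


Formula: Casting Modulus M = V / A
M = 6310 cm^3 / 2178 cm^2 = 2.8972 cm

Final answer: 2.8972 cm


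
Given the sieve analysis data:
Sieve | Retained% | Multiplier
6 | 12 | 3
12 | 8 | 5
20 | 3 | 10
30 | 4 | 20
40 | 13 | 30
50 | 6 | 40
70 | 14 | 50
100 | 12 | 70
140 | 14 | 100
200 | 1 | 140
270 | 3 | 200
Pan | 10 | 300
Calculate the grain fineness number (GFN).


Formula: GFN = sum(pct * multiplier) / sum(pct)
sum(pct * multiplier) = 7496
sum(pct) = 100
GFN = 7496 / 100 = 74.96

74.96


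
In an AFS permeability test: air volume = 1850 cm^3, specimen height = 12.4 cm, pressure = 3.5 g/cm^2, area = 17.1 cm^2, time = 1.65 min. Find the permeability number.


Formula: Permeability Number P = (V * H) / (p * A * t)
Numerator: V * H = 1850 * 12.4 = 22940.0
Denominator: p * A * t = 3.5 * 17.1 * 1.65 = 98.7525
P = 22940.0 / 98.7525 = 232.2979


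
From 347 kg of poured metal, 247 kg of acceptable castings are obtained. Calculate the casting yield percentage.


Formula: Casting Yield = (W_good / W_total) * 100
Yield = (247 kg / 347 kg) * 100 = 71.1816%


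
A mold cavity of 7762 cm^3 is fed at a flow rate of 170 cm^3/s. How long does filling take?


Formula: t_fill = V_mold / Q_flow
t = 7762 cm^3 / 170 cm^3/s = 45.6588 s

45.6588 s


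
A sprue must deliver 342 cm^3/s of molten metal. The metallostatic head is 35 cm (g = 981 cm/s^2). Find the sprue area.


Formula: v = sqrt(2*g*h), A = Q/v
Velocity: v = sqrt(2 * 981 * 35) = sqrt(68670) = 262.0496 cm/s
Sprue area: A = Q / v = 342 / 262.0496 = 1.3051 cm^2

Final answer: 1.3051 cm^2


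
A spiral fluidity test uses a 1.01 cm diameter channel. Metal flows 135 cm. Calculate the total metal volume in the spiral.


Formula: V = pi * (d/2)^2 * L  (cylinder volume)
Radius = 1.01/2 = 0.505 cm
V = pi * 0.505^2 * 135 = 108.1599 cm^3

108.1599 cm^3


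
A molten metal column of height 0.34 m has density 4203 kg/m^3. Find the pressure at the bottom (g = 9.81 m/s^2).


Formula: P = rho * g * h
rho * g = 4203 * 9.81 = 41231.43 N/m^3
P = 41231.43 * 0.34 = 14018.6862 Pa

Final answer: 14018.6862 Pa


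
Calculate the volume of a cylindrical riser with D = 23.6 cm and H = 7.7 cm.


Formula: V = pi * (D/2)^2 * H  (cylinder volume)
Radius = D/2 = 23.6/2 = 11.8 cm
V = pi * 11.8^2 * 7.7 = 3368.2523 cm^3

3368.2523 cm^3


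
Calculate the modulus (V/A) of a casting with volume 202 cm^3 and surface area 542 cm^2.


Formula: Casting Modulus M = V / A
M = 202 cm^3 / 542 cm^2 = 0.3727 cm

Final answer: 0.3727 cm


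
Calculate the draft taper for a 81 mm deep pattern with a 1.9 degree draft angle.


Formula: taper = depth * tan(draft_angle)
tan(1.9 deg) = 0.0331734
taper = 81 mm * 0.0331734 = 2.6870 mm

2.6870 mm


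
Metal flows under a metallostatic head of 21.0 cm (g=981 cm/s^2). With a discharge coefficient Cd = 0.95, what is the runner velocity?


Formula: v = Cd * sqrt(2 * g * h)  (Torricelli with discharge coefficient)
2*g*h = 2 * 981 * 21.0 = 41202.0 cm^2/s^2
sqrt(41202.0) = 202.98276 cm/s
v = 0.95 * 202.98276 = 192.8336 cm/s

Answer: 192.8336 cm/s


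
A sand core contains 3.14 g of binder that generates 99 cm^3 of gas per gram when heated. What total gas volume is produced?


Formula: V_gas = W_binder * gas_evolution_rate
V = 3.14 g * 99 cm^3/g = 310.8600 cm^3

310.8600 cm^3


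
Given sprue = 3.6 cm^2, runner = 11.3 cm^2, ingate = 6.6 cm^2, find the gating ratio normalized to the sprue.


Sprue:Runner:Ingate = 1 : 11.3/3.6 : 6.6/3.6 = 1:3.14:1.83

Final answer: 1:3.14:1.83


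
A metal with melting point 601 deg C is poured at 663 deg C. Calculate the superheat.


Formula: Superheat = T_pour - T_melt
Superheat = 663 - 601 = 62 deg C

62 deg C


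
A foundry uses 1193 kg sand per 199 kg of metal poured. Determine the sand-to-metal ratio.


Formula: Sand-to-Metal Ratio = W_sand / W_metal
Ratio = 1193 kg / 199 kg = 5.9950

5.9950


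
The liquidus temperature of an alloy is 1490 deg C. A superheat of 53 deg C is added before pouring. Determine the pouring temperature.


Formula: T_pour = T_melt + Superheat
T_pour = 1490 + 53 = 1543 deg C

Answer: 1543 deg C


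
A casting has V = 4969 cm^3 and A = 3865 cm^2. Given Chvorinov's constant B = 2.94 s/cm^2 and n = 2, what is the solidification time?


Formula: t_s = B * (V/A)^n  (Chvorinov's rule, n=2)
Modulus M = V/A = 4969/3865 = 1.285640 cm
M^2 = 1.285640^2 = 1.652870 cm^2
t_s = 2.94 * 1.652870 = 4.8594 s


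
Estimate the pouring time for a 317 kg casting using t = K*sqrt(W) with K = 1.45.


Formula: t = K * sqrt(W)
sqrt(W) = sqrt(317) = 17.80449
t = 1.45 * 17.80449 = 25.8165 s

25.8165 s
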